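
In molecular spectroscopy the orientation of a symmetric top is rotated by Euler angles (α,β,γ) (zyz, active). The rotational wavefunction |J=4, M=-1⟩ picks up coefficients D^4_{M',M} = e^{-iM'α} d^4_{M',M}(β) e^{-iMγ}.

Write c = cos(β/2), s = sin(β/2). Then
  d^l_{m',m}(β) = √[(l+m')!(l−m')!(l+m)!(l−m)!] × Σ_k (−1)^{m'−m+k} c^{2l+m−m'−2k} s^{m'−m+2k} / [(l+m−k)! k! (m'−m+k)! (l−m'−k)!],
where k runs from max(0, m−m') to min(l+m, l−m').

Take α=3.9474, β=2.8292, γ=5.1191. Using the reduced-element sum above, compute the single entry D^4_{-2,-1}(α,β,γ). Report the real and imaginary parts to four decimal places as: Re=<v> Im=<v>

Re=0.0435 Im=0.0209

Split into d^4_{-2,-1}(β=2.8292) × two z-phases.
With c≡cos(β/2)=0.155562 and s≡sin(β/2)=0.987826, N=[2·720·6·120]^{1/2}=1018.233765
k: max(0,(-1)−(-2))=1 … min(4+(-1),4−(-2))=3
  k=1: (−1)^0·1018.2338/(240)·0.1556^7·0.9878^1 = +0.000009
  k=2: (−1)^1·1018.2338/(48)·0.1556^5·0.9878^3 = -0.001863
  k=3: (−1)^2·1018.2338/(72)·0.1556^3·0.9878^5 = +0.050076
d^4_{-2,-1}(2.8292) = +0.000009 -0.001863 +0.050076 = +0.048222
D = (-0.040807+0.999167i)·(+0.048222)·(+0.395591-0.918427i) = +0.043473+0.020868i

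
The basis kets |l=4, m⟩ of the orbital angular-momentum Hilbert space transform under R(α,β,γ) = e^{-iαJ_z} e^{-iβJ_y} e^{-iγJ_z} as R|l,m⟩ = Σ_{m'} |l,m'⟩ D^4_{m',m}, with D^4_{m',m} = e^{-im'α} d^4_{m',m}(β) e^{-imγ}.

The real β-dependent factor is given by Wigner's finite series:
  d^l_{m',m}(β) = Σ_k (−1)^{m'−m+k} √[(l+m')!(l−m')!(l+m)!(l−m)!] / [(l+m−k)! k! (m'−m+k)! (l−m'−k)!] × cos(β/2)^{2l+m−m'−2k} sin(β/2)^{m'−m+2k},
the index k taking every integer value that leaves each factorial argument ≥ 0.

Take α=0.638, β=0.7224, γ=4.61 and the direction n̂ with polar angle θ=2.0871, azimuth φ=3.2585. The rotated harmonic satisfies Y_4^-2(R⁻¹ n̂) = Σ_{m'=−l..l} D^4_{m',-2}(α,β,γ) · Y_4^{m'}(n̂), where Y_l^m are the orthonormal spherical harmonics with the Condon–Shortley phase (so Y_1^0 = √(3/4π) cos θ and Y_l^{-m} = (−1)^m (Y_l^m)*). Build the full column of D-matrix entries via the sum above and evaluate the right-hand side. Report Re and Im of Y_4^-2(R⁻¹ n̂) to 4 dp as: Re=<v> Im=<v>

Need the full column D^4_{m',-2} for m'=−4..4 at α=0.638, β=0.7224, γ=4.61.
cos(β/2)=0.935473, sin(β/2)=0.353397
d^4_{-4,-2}: single k=2 term ⇒ +0.442888;  D = +0.310346-0.315966i
d^4_{-3,-2}: k∈[1..2] ⇒ +0.828986 -0.354921 = +0.474065;  D = +0.065413-0.469530i
d^4_{-2,-2}: k∈[0..2] ⇒ +0.586478 -1.004375 +0.179171 = -0.238726;  D = +0.114362+0.209550i
d^4_{-1,-2}: k∈[0..2] ⇒ -0.939982 +0.670737 -0.063815 = -0.333060;  D = +0.302291+0.139818i
d^4_{0,-2}: k∈[0..2] ⇒ +0.794028 -0.302181 +0.016172 = +0.508019;  D = -0.497404+0.103305i
d^4_{1,-2}: k∈[0..2] ⇒ -0.447158 +0.095723 -0.002732 = -0.354167;  D = +0.235660-0.264384i
d^4_{2,-2}: k∈[0..2] ⇒ +0.179171 -0.020456 +0.000243 = +0.158959;  D = -0.014290+0.158315i
d^4_{3,-2}: k∈[0..1] ⇒ -0.050652 +0.002410 = -0.048242;  D = -0.025133-0.041178i
d^4_{4,-2}: single k=0 term ⇒ +0.009020;  D = +0.008361+0.003386i
Y_4^{m'}(θ=2.0871,φ=3.2585) and Σ D·Y over m':
  (+0.3103-0.3160i)·(+0.2259-0.1141i)  (+0.0654-0.4695i)·(+0.3817-0.1396i)  (+0.1144+0.2096i)·(+0.1737-0.0414i)  (+0.3023+0.1398i)·(-0.2610+0.0307i)  (-0.4974+0.1033i)·(-0.2362+0.0000i)  (+0.2357-0.2644i)·(+0.2610+0.0307i)  (-0.0143+0.1583i)·(+0.1737+0.0414i)  (-0.0251-0.0412i)·(-0.3817-0.1396i)  (+0.0084+0.0034i)·(+0.2259+0.1141i)
Y_4^-2(R⁻¹ n̂) = +0.122222-0.329016i

Re=0.1222 Im=-0.3290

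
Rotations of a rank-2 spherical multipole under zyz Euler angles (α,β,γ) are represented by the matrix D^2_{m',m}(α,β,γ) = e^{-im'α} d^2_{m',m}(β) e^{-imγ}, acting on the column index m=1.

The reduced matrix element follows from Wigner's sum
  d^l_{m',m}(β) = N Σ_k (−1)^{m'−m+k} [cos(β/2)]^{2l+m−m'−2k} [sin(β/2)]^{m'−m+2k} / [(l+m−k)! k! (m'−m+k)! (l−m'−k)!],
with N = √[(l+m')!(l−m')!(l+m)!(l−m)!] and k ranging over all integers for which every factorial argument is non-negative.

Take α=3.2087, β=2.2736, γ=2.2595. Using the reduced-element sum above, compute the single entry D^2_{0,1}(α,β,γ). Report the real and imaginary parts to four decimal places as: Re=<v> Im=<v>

First d^2_{0,1}(β=2.2736), then the phase factors e^{-i(0)α} and e^{-i(1)γ}:
Half-angle: c=0.420500, s=0.907293. N=√(2·2·6·1)=4.898979
k∈{1,2} keeps every argument non-negative
  k=1: (−1)^0·4.8990/(2)·0.4205^3·0.9073^1 = +0.165242
  k=2: (−1)^1·4.8990/(2)·0.4205^1·0.9073^3 = -0.769279
d^2_{0,1}(2.2736) = +0.165242 -0.769279 = -0.604036
Attach z-rotation phases: D = e^{-i(0)(3.2087)}·(-0.604036)·e^{-i(1)(2.2595)} = +0.383887+0.466359i

Re=0.3839 Im=0.4664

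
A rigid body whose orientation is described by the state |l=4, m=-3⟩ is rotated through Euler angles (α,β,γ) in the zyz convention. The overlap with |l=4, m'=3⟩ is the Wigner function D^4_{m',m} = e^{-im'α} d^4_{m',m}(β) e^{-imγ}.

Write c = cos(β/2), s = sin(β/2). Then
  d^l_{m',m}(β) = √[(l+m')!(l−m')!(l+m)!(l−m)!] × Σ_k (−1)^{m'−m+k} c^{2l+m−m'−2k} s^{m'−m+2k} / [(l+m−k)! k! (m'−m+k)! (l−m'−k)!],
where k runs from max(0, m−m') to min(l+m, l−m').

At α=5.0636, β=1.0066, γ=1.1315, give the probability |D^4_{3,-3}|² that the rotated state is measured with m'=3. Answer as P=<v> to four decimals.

P=0.0042

Split into d^4_{3,-3}(β=1.0066) × two z-phases.
c=cos(1.0066/2)=0.875996, s=sin(1.0066/2)=0.482319; N=√[5040·1·1·5040]=5040.000000
k: max(0,(-3)−(3))=0 … min(4+(-3),4−(3))=1
  k=0: (−1)^6·5040.0000/(720)·0.8760^2·0.4823^6 = +0.067625
  k=1: (−1)^7·5040.0000/(5040)·0.8760^0·0.4823^8 = -0.002929
d^4_{3,-3}(1.0066) = +0.067625 -0.002929 = +0.064696
|D^4_{3,-3}|² = |d^4_{3,-3}(β)|² = (+0.064696)² = 0.004186 (the z-rotation phases have unit modulus)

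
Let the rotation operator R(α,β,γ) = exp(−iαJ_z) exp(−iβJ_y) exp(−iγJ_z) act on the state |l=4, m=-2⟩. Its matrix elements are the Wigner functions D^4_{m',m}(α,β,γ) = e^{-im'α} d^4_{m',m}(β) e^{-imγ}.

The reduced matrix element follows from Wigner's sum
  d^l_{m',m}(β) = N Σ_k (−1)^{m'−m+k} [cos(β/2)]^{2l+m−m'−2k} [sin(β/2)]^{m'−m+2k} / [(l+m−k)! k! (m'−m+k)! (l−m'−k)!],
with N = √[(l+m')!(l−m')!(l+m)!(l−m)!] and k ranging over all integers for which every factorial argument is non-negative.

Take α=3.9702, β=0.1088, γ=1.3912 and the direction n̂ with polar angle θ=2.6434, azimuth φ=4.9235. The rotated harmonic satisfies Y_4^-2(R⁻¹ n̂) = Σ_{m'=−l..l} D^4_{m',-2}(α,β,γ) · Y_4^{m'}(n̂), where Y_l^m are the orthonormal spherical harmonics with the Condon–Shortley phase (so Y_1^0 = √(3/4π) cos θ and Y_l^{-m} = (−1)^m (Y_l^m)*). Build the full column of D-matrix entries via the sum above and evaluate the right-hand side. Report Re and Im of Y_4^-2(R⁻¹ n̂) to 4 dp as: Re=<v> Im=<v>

Need the full column D^4_{m',-2} for m'=−4..4 at α=3.9702, β=0.1088, γ=1.3912.
cos(β/2)=0.998521, sin(β/2)=0.054373
d^4_{-4,-2}: single k=2 term ⇒ +0.015506;  D = +0.015237-0.002873i
d^4_{-3,-2}: k∈[1..2] ⇒ +0.201348 -0.001791 = +0.199557;  D = -0.105297+0.169516i
d^4_{-2,-2}: k∈[0..2] ⇒ +0.988227 -0.035164 +0.000130 = +0.953193;  D = -0.256794-0.917951i
d^4_{-1,-2}: k∈[0..2] ⇒ -0.228308 +0.003385 -0.000007 = -0.224929;  D = -0.200600-0.101750i
d^4_{0,-2}: k∈[0..2] ⇒ +0.027799 -0.000220 +0.000000 = +0.027580;  D = -0.025820+0.009695i
d^4_{1,-2}: k∈[0..2] ⇒ -0.002257 +0.000010 -0.000000 = -0.002247;  D = -0.000840+0.002084i
d^4_{2,-2}: k∈[0..2] ⇒ +0.000130 -0.000000 +0.000000 = +0.000130;  D = +0.000056+0.000117i
d^4_{3,-2}: k∈[0..1] ⇒ -0.000005 +0.000000 = -0.000005;  D = +0.000005+0.000002i
d^4_{4,-2}: single k=0 term ⇒ +0.000000;  D = +0.000000-0.000000i
Y_4^{m'}(θ=2.6434,φ=4.9235) and Σ D·Y over m':
  (+0.0152-0.0029i)·(+0.0153-0.0172i)  (-0.1053+0.1695i)·(+0.0710+0.0967i)  (-0.2568-0.9180i)·(-0.3067+0.1378i)  (-0.2006-0.1018i)·(-0.0999-0.4663i)  (-0.0258+0.0097i)·(+0.0732+0.0000i)  (-0.0008+0.0021i)·(+0.0999-0.4663i)  (+0.0001+0.0001i)·(-0.3067-0.1378i)  (+0.0000+0.0000i)·(-0.0710+0.0967i)  (+0.0000-0.0000i)·(+0.0153+0.0172i)
Y_4^-2(R⁻¹ n̂) = +0.153135+0.352669i

Re=0.1531 Im=0.3527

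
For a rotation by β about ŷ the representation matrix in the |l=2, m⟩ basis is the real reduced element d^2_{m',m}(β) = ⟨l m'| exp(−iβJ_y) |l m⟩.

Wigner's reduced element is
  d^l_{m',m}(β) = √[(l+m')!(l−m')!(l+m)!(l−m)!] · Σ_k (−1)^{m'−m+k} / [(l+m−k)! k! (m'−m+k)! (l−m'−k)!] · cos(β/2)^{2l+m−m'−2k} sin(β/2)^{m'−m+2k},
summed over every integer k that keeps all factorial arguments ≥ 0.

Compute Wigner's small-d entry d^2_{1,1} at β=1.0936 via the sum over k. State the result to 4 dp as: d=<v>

d^2_{1,1}(β=1.0936) via Wigner's sum:
Half-angle: c=0.854193, s=0.519956. N=√(6·1·6·1)=6.000000
The bounds max(0,m−m')=0 and min(l+m,l−m')=1 give 2 terms
  k=0: (−1)^0·6.0000/(6)·0.8542^4·0.5200^0 = +0.532382
  k=1: (−1)^1·6.0000/(2)·0.8542^2·0.5200^2 = -0.591789
d^2_{1,1}(1.0936) = +0.532382 -0.591789 = -0.059407

d=-0.0594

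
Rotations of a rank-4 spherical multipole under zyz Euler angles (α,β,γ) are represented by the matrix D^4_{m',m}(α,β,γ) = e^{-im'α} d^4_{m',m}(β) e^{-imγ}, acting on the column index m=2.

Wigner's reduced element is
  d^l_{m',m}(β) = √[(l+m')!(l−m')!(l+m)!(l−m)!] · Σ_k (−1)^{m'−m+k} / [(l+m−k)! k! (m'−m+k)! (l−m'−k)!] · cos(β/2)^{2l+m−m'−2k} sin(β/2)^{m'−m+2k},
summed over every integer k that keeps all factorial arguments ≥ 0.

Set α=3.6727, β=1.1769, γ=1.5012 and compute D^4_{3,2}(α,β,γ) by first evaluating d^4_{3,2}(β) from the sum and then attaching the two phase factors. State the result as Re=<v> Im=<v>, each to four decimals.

D^4_{3,2}(3.6727,1.1769,1.5012) = e^{-i·3·3.6727}·d^4_{3,2}(1.1769)·e^{-i·2·1.5012}. Compute d first:
c=cos(1.1769/2)=0.831802, s=sin(1.1769/2)=0.555072; N=√[5040·1·720·2]=2693.993318
k∈{0,1} keeps every argument non-negative
  k=0: (−1)^1·2693.9933/(720)·0.8318^7·0.5551^1 = -0.572207
  k=1: (−1)^2·2693.9933/(240)·0.8318^5·0.5551^3 = +0.764424
d^4_{3,2}(1.1769) = -0.572207 +0.764424 = +0.192216
D = (+0.022524+0.999746i)·(+0.192216)·(-0.990328-0.138744i) = +0.022374-0.190909i

Re=0.0224 Im=-0.1909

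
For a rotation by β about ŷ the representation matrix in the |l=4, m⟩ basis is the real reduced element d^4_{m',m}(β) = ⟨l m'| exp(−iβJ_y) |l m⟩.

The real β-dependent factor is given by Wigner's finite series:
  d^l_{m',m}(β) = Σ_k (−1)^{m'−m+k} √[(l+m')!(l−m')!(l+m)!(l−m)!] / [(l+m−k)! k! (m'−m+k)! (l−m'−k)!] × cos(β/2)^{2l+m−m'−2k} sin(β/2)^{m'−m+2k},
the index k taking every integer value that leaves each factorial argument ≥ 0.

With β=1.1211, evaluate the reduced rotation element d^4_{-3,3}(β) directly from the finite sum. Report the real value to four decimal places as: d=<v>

d^4_{-3,3}(β=1.1211) via Wigner's sum:
c=cos(1.1211/2)=0.846963, s=sin(1.1211/2)=0.531652; N=√[1·5040·5040·1]=5040.000000
Admissible k: 6..7 (factorial args all ≥0)
  k=6: (−1)^0·5040.0000/(720)·0.8470^2·0.5317^6 = +0.113394
  k=7: (−1)^1·5040.0000/(5040)·0.8470^0·0.5317^8 = -0.006383
d^4_{-3,3}(1.1211) = +0.113394 -0.006383 = +0.107012

d=0.1070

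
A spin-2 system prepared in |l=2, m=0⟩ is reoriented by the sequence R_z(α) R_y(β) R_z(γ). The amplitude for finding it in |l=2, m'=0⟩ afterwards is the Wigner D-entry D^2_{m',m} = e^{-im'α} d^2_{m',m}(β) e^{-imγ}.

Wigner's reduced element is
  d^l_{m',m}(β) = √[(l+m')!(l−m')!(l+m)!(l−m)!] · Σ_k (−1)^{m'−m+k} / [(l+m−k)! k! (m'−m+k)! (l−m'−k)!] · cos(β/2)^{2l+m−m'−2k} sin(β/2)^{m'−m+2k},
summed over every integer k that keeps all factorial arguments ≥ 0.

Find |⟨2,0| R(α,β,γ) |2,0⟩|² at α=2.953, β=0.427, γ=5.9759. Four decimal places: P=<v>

D^2_{0,0}(2.953,0.427,5.9759) = e^{-i·0·2.953}·d^2_{0,0}(0.427)·e^{-i·0·5.9759}. Compute d first:
c=cos(0.427/2)=0.977295, s=sin(0.427/2)=0.211882; N=√[2·2·2·2]=4.000000
k: max(0,(0)−(0))=0 … min(2+(0),2−(0))=2
  k=0: (−1)^0·4.0000/(4)·0.9773^4·0.2119^0 = +0.912228
  k=1: (−1)^1·4.0000/(1)·0.9773^2·0.2119^2 = -0.171514
  k=2: (−1)^2·4.0000/(4)·0.9773^0·0.2119^4 = +0.002015
d^2_{0,0}(0.427) = +0.912228 -0.171514 +0.002015 = +0.742730
|D^2_{0,0}|² = |d^2_{0,0}(β)|² = (+0.742730)² = 0.551647 (the z-rotation phases have unit modulus)

P=0.5516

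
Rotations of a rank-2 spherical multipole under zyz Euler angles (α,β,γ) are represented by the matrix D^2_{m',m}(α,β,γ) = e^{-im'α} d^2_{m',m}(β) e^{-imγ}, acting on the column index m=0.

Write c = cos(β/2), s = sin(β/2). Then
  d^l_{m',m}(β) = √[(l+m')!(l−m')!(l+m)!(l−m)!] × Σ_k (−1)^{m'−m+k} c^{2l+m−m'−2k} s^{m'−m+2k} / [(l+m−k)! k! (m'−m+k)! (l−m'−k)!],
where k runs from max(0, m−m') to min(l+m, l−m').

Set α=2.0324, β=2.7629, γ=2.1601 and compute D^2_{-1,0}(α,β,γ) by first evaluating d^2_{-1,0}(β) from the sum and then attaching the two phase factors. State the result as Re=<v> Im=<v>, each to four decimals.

Re=0.1874 Im=-0.3767

First d^2_{-1,0}(β=2.7629), then the phase factors e^{-i(-1)α} and e^{-i(0)γ}:
With c≡cos(β/2)=0.188217 and s≡sin(β/2)=0.982127, N=[1·6·2·2]^{1/2}=4.898979
k: max(0,(0)−(-1))=1 … min(2+(0),2−(-1))=2
  k=1: (−1)^0·4.8990/(2)·0.1882^3·0.9821^1 = +0.016041
  k=2: (−1)^1·4.8990/(2)·0.1882^1·0.9821^3 = -0.436755
d^2_{-1,0}(2.7629) = +0.016041 -0.436755 = -0.420714
Attach z-rotation phases: D = e^{-i(-1)(2.0324)}·(-0.420714)·e^{-i(0)(2.1601)} = +0.187380-0.376682i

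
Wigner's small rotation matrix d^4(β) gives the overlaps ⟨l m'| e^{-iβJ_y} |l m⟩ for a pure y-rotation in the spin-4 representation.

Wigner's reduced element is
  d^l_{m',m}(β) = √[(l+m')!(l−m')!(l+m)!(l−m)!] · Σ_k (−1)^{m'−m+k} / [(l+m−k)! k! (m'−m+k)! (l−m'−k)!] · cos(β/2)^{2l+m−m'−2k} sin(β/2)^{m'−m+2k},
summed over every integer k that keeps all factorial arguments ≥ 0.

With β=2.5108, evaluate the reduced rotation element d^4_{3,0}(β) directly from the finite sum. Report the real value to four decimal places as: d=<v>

d=0.2450

d^4_{3,0}(β=2.5108) via Wigner's sum:
With c≡cos(β/2)=0.310193 and s≡sin(β/2)=0.950674, N=[5040·1·24·24]^{1/2}=1703.830978
Admissible k: 0..1 (factorial args all ≥0)
  k=0: (−1)^3·1703.8310/(144)·0.3102^5·0.9507^3 = -0.029196
  k=1: (−1)^4·1703.8310/(144)·0.3102^3·0.9507^5 = +0.274232
d^4_{3,0}(2.5108) = -0.029196 +0.274232 = +0.245036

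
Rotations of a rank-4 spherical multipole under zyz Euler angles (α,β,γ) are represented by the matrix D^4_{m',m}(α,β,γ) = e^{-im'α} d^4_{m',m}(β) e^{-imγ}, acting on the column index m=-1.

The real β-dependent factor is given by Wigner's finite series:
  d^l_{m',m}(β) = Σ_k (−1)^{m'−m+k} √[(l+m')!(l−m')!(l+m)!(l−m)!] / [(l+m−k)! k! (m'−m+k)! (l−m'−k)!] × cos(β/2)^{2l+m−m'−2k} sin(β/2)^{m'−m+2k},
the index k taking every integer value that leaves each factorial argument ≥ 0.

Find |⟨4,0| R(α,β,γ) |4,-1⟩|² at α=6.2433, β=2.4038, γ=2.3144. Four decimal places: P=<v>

D^4_{0,-1}(6.2433,2.4038,2.3144) = e^{-i·0·6.2433}·d^4_{0,-1}(2.4038)·e^{-i·-1·2.3144}. Compute d first:
With c≡cos(β/2)=0.360586 and s≡sin(β/2)=0.932726, N=[24·24·6·120]^{1/2}=643.987578
Admissible k: 0..3 (factorial args all ≥0)
  k=0: (−1)^1·643.9876/(144)·0.3606^7·0.9327^1 = -0.003306
  k=1: (−1)^2·643.9876/(24)·0.3606^5·0.9327^3 = +0.132732
  k=2: (−1)^3·643.9876/(24)·0.3606^3·0.9327^5 = -0.888104
  k=3: (−1)^4·643.9876/(144)·0.3606^1·0.9327^7 = +0.990381
d^4_{0,-1}(2.4038) = -0.003306 +0.132732 -0.888104 +0.990381 = +0.231702
|D^4_{0,-1}|² = |d^4_{0,-1}(β)|² = (+0.231702)² = 0.053686 (the z-rotation phases have unit modulus)

P=0.0537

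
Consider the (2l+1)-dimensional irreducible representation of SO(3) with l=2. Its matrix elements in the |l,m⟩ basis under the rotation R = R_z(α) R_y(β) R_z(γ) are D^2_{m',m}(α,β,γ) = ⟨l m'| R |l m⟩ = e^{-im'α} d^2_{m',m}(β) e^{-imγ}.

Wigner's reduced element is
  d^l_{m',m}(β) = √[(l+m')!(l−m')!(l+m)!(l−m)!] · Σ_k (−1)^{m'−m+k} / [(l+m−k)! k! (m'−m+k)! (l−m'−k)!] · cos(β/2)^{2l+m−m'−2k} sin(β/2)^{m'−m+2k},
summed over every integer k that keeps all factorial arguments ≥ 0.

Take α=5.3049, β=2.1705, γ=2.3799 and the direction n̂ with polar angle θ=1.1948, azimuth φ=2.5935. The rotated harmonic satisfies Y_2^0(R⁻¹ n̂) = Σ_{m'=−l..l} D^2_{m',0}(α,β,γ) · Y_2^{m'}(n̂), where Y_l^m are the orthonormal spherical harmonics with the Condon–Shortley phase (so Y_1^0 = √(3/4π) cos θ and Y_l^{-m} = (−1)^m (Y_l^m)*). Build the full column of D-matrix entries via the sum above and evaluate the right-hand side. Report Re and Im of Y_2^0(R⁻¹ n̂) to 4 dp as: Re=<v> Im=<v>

Re=0.4598 Im=0.0000

Need the full column D^2_{m',0} for m'=−2..2 at α=5.3049, β=2.1705, γ=2.3799.
cos(β/2)=0.466692, sin(β/2)=0.884420
d^2_{-2,0}: single k=2 term ⇒ +0.417304;  D = -0.157022-0.386635i
d^2_{-1,0}: k∈[1..2] ⇒ +0.220204 -0.790827 = -0.570623;  D = -0.318662+0.473356i
d^2_{0,0}: k∈[0..2] ⇒ +0.047437 -0.681455 +0.611835 = -0.022183;  D = -0.022183+0.000000i
d^2_{1,0}: k∈[0..1] ⇒ -0.220204 +0.790827 = +0.570623;  D = +0.318662+0.473356i
d^2_{2,0}: single k=0 term ⇒ +0.417304;  D = -0.157022+0.386635i
Y_2^{m'}(θ=1.1948,φ=2.5935) and Σ D·Y over m':
  (-0.1570-0.3866i)·(+0.1527+0.2973i)  (-0.3187+0.4734i)·(-0.2252-0.1375i)  (-0.0222+0.0000i)·(-0.1878+0.0000i)  (+0.3187+0.4734i)·(+0.2252-0.1375i)  (-0.1570+0.3866i)·(+0.1527-0.2973i)
Y_2^0(R⁻¹ n̂) = +0.459756+0.000000i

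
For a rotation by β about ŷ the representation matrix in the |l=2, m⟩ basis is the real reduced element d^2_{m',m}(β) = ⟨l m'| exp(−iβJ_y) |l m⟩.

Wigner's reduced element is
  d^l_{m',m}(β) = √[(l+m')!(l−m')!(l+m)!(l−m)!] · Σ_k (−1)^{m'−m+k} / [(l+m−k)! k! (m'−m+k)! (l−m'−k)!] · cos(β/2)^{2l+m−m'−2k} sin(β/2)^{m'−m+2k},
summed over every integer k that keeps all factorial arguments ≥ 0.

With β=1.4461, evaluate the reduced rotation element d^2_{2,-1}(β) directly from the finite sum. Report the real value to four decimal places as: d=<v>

d=-0.4344

d^2_{2,-1}(β=1.4461) via Wigner's sum:
With c≡cos(β/2)=0.749791 and s≡sin(β/2)=0.661675, N=[24·1·1·6]^{1/2}=12.000000
The bounds max(0,m−m')=0 and min(l+m,l−m')=0 give 1 term
  k=0: (−1)^3·12.0000/(6)·0.7498^1·0.6617^3 = -0.434414
d^2_{2,-1}(1.4461) = -0.434414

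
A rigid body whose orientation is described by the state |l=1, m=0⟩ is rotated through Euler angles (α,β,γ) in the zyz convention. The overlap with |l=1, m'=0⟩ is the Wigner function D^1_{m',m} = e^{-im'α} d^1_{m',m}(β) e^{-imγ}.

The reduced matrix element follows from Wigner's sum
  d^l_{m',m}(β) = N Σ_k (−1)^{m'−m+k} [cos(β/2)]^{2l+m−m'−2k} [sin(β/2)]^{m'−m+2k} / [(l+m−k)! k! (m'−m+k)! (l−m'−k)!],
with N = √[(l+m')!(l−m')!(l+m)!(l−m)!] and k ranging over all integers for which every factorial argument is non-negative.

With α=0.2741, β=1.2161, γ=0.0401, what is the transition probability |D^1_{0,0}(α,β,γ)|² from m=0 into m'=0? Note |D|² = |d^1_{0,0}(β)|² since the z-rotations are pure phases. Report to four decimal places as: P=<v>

P=0.1206

Split into d^1_{0,0}(β=1.2161) × two z-phases.
c=cos(1.2161/2)=0.820764, s=sin(1.2161/2)=0.571268; N=√[1·1·1·1]=1.000000
The bounds max(0,m−m')=0 and min(l+m,l−m')=1 give 2 terms
  k=0: (−1)^0·1.0000/(1)·0.8208^2·0.5713^0 = +0.673653
  k=1: (−1)^1·1.0000/(1)·0.8208^0·0.5713^2 = -0.326347
d^1_{0,0}(1.2161) = +0.673653 -0.326347 = +0.347306
|D^1_{0,0}|² = |d^1_{0,0}(β)|² = (+0.347306)² = 0.120621 (the z-rotation phases have unit modulus)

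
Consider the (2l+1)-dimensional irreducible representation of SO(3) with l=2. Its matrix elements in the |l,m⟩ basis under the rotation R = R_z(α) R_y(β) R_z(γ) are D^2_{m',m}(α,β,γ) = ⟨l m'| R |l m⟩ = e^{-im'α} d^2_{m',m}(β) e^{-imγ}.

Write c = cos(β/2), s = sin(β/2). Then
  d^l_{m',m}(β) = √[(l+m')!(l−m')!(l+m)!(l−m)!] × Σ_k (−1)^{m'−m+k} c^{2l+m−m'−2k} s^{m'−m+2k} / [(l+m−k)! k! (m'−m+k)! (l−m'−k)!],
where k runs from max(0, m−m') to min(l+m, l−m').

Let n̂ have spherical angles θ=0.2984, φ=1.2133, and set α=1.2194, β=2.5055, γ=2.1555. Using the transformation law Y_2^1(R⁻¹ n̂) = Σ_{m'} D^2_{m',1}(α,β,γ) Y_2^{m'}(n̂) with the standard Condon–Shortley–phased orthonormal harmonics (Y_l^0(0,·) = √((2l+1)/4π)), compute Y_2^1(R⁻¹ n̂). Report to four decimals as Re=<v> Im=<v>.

Re=0.2031 Im=0.3083

Need the full column D^2_{m',1} for m'=−2..2 at α=1.2194, β=2.5055, γ=2.1555.
cos(β/2)=0.312711, sin(β/2)=0.949848
d^2_{-2,1}: single k=3 term ⇒ +0.535965;  D = +0.514600+0.149816i
d^2_{-1,1}: k∈[2..3] ⇒ +0.264678 -0.813986 = -0.549308;  D = -0.325703+0.442331i
d^2_{0,1}: k∈[1..2] ⇒ +0.071148 -0.656420 = -0.585273;  D = +0.323043+0.488045i
d^2_{1,1}: k∈[0..1] ⇒ +0.009563 -0.264678 = -0.255115;  D = +0.248203-0.058982i
d^2_{2,1}: single k=0 term ⇒ -0.058092;  D = +0.006844-0.057687i
Y_2^{m'}(θ=0.2984,φ=1.2133) and Σ D·Y over m':
  (+0.5146+0.1498i)·(-0.0252-0.0219i)  (-0.3257+0.4423i)·(+0.0760-0.2034i)  (+0.3230+0.4880i)·(+0.5490+0.0000i)  (+0.2482-0.0590i)·(-0.0760-0.2034i)  (+0.0068-0.0577i)·(-0.0252+0.0219i)
Y_2^1(R⁻¹ n̂) = +0.203110+0.308345i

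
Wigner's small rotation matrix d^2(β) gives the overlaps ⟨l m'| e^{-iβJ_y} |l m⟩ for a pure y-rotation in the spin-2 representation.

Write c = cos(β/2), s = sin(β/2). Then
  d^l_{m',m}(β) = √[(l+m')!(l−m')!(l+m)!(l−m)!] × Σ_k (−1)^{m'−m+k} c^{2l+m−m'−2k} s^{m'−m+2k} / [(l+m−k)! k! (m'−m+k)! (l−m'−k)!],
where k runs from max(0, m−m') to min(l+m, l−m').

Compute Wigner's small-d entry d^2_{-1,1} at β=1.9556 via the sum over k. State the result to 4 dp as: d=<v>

d^2_{-1,1}(β=1.9556) via Wigner's sum:
With c≡cos(β/2)=0.558848 and s≡sin(β/2)=0.829270, N=[1·6·6·1]^{1/2}=6.000000
k: max(0,(1)−(-1))=2 … min(2+(1),2−(-1))=3
  k=2: (−1)^0·6.0000/(2)·0.5588^2·0.8293^2 = +0.644319
  k=3: (−1)^1·6.0000/(6)·0.5588^0·0.8293^4 = -0.472916
d^2_{-1,1}(1.9556) = +0.644319 -0.472916 = +0.171403

d=0.1714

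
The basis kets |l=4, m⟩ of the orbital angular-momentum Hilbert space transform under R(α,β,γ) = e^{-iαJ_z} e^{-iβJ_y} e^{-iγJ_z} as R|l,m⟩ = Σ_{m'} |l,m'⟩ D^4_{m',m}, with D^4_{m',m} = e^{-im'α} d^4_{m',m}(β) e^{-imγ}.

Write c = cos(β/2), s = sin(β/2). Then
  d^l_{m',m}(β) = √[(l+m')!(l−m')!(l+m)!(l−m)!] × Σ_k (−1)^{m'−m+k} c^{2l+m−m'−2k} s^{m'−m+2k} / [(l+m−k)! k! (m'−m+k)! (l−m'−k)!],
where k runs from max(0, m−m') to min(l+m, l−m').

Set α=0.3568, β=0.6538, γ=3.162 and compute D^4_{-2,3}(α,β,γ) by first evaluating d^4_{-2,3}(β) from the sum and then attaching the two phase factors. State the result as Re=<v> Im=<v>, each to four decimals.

Re=-0.0249 Im=-0.0190

First d^4_{-2,3}(β=0.6538), then the phase factors e^{-i(-2)α} and e^{-i(3)γ}:
With c≡cos(β/2)=0.947042 and s≡sin(β/2)=0.321109, N=[2·720·5040·1]^{1/2}=2693.993318
Admissible k: 5..6 (factorial args all ≥0)
  k=5: (−1)^0·2693.9933/(240)·0.9470^3·0.3211^5 = +0.032550
  k=6: (−1)^1·2693.9933/(720)·0.9470^1·0.3211^7 = -0.001247
d^4_{-2,3}(0.6538) = +0.032550 -0.001247 = +0.031303
Attach z-rotation phases: D = e^{-i(-2)(0.3568)}·(+0.031303)·e^{-i(3)(3.162)} = -0.024875-0.019003i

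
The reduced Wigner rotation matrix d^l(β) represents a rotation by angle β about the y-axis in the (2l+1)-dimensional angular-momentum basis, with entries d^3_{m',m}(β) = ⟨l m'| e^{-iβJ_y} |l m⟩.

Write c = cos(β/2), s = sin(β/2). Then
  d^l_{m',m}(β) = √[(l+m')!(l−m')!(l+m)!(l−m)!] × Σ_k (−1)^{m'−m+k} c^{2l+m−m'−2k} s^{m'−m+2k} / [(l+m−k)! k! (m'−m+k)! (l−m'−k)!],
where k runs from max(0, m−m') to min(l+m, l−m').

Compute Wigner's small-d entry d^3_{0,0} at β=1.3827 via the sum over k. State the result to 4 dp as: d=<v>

d=-0.2641

d^3_{0,0}(β=1.3827) via Wigner's sum:
c=cos(1.3827/2)=0.770386, s=sin(1.3827/2)=0.637578; N=√[6·6·6·6]=36.000000
k∈{0,1,2,3} keeps every argument non-negative
  k=0: (−1)^0·36.0000/(36)·0.7704^6·0.6376^0 = +0.209050
  k=1: (−1)^1·36.0000/(4)·0.7704^4·0.6376^2 = -1.288672
  k=2: (−1)^2·36.0000/(4)·0.7704^2·0.6376^4 = +0.882657
  k=3: (−1)^3·36.0000/(36)·0.7704^0·0.6376^6 = -0.067174
d^3_{0,0}(1.3827) = +0.209050 -1.288672 +0.882657 -0.067174 = -0.264139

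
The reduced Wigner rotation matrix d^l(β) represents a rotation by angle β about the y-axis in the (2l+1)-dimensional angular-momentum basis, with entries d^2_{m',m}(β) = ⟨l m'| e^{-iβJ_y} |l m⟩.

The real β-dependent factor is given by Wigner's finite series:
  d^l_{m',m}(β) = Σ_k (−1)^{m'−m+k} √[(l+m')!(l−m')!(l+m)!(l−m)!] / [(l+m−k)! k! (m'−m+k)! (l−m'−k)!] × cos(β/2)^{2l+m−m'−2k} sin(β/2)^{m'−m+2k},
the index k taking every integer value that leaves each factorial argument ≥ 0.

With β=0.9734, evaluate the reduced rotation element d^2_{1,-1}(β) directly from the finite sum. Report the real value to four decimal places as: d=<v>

d^2_{1,-1}(β=0.9734) via Wigner's sum:
Half-angle: c=0.883881, s=0.467712. N=√(6·1·1·6)=6.000000
k∈{0,1} keeps every argument non-negative
  k=0: (−1)^2·6.0000/(2)·0.8839^2·0.4677^2 = +0.512702
  k=1: (−1)^3·6.0000/(6)·0.8839^0·0.4677^4 = -0.047853
d^2_{1,-1}(0.9734) = +0.512702 -0.047853 = +0.464849

d=0.4648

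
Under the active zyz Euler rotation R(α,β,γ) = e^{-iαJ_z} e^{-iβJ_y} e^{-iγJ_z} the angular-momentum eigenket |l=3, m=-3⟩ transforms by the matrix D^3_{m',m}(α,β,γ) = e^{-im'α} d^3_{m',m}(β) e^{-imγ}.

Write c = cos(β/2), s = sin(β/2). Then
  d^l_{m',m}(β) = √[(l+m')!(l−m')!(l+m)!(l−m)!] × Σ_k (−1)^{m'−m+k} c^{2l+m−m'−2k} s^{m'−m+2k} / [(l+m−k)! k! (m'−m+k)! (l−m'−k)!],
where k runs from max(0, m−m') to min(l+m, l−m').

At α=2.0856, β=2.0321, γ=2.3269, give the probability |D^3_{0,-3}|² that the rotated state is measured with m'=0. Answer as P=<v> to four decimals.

P=0.1611

First d^3_{0,-3}(β=2.0321), then the phase factors e^{-i(0)α} and e^{-i(-3)γ}:
Half-angle: c=0.526728, s=0.850034. N=√(6·6·1·720)=160.996894
k: max(0,(-3)−(0))=0 … min(3+(-3),3−(0))=0
  k=0: (−1)^3·160.9969/(36)·0.5267^3·0.8500^3 = -0.401405
d^3_{0,-3}(2.0321) = -0.401405
|D^3_{0,-3}|² = |d^3_{0,-3}(β)|² = (-0.401405)² = 0.161126 (the z-rotation phases have unit modulus)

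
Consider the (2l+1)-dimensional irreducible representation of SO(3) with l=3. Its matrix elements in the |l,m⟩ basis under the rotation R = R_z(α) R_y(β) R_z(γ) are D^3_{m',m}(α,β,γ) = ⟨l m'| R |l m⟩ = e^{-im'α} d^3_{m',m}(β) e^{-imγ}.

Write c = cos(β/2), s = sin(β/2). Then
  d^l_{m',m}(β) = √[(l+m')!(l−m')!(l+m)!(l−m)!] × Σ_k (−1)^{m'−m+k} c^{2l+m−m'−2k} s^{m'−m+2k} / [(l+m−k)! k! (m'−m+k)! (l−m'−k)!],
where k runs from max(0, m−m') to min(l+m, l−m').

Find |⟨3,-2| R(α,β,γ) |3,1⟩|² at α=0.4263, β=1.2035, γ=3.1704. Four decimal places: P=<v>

P=0.2412

Split into d^3_{-2,1}(β=1.2035) × two z-phases.
Half-angle: c=0.824346, s=0.566086. N=√(1·120·24·2)=75.894664
k∈{3,4} keeps every argument non-negative
  k=3: (−1)^0·75.8947/(12)·0.8243^3·0.5661^3 = +0.642697
  k=4: (−1)^1·75.8947/(24)·0.8243^1·0.5661^5 = -0.151538
d^3_{-2,1}(1.2035) = +0.642697 -0.151538 = +0.491159
|D^3_{-2,1}|² = |d^3_{-2,1}(β)|² = (+0.491159)² = 0.241237 (the z-rotation phases have unit modulus)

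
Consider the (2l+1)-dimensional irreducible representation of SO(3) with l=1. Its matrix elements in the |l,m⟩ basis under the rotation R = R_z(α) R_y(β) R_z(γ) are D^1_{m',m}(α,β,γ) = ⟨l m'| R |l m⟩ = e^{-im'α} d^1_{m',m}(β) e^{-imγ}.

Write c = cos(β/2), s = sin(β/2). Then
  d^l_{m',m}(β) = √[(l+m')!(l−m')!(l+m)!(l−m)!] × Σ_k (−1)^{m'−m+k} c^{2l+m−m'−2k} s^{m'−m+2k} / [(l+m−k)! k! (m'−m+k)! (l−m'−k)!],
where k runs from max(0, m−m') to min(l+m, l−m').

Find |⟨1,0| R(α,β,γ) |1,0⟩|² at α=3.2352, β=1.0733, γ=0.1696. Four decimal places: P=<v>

Split into d^1_{0,0}(β=1.0733) × two z-phases.
c=cos(1.0733/2)=0.859426, s=sin(1.0733/2)=0.511260; N=√[1·1·1·1]=1.000000
The bounds max(0,m−m')=0 and min(l+m,l−m')=1 give 2 terms
  k=0: (−1)^0·1.0000/(1)·0.8594^2·0.5113^0 = +0.738613
  k=1: (−1)^1·1.0000/(1)·0.8594^0·0.5113^2 = -0.261387
d^1_{0,0}(1.0733) = +0.738613 -0.261387 = +0.477227
|D^1_{0,0}|² = |d^1_{0,0}(β)|² = (+0.477227)² = 0.227745 (the z-rotation phases have unit modulus)

P=0.2277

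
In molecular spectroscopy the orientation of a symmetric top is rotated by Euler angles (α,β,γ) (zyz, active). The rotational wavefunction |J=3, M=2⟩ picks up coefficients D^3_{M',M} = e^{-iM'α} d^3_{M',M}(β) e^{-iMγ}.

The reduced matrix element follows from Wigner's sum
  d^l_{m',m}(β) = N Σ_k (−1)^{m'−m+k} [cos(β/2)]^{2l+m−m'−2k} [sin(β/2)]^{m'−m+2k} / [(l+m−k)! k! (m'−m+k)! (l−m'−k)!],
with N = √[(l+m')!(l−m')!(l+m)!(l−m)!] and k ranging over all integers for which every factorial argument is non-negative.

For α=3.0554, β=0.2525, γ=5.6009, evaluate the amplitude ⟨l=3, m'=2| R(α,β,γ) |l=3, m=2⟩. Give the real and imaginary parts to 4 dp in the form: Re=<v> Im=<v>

D^3_{2,2}(3.0554,0.2525,5.6009) = e^{-i·2·3.0554}·d^3_{2,2}(0.2525)·e^{-i·2·5.6009}. Compute d first:
With c≡cos(β/2)=0.992041 and s≡sin(β/2)=0.125915, N=[120·1·120·1]^{1/2}=120.000000
k∈{0,1} keeps every argument non-negative
  k=0: (−1)^0·120.0000/(120)·0.9920^6·0.1259^0 = +0.953186
  k=1: (−1)^1·120.0000/(24)·0.9920^4·0.1259^2 = -0.076779
d^3_{2,2}(0.2525) = +0.953186 -0.076779 = +0.876407
Attach z-rotation phases: D = e^{-i(2)(3.0554)}·(+0.876407)·e^{-i(2)(5.6009)} = +0.029652+0.875906i

Re=0.0297 Im=0.8759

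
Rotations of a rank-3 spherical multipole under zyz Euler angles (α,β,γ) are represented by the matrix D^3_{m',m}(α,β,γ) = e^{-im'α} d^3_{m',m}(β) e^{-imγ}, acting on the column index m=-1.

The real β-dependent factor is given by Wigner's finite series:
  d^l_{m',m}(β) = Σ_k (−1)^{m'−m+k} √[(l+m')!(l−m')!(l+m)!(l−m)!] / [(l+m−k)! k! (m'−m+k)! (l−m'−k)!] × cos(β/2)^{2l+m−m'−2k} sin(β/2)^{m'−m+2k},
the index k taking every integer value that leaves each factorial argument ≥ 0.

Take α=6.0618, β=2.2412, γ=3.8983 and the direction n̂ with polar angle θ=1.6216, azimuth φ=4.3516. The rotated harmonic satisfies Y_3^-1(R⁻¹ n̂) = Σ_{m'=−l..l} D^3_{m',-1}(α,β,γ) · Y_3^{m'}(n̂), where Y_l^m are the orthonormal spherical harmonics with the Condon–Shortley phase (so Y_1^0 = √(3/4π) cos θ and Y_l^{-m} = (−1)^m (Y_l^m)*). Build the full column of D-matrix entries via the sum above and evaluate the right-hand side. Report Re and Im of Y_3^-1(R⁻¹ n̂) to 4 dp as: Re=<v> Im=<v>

Need the full column D^3_{m',-1} for m'=−3..3 at α=6.0618, β=2.2412, γ=3.8983.
cos(β/2)=0.435142, sin(β/2)=0.900362
d^3_{-3,-1}: single k=2 term ⇒ +0.112565;  D = -0.112084-0.010403i
d^3_{-2,-1}: k∈[1..2] ⇒ +0.044419 -0.380343 = -0.335923;  D = +0.319505+0.103735i
d^3_{-1,-1}: k∈[0..2] ⇒ +0.006789 -0.232514 +0.746590 = +0.520864;  D = -0.447998-0.265702i
d^3_{0,-1}: k∈[0..2] ⇒ -0.048659 +0.624967 -0.891881 = -0.315574;  D = +0.229454+0.216651i
d^3_{1,-1}: k∈[0..2] ⇒ +0.174386 -0.995453 +0.532724 = -0.288343;  D = +0.161070+0.239162i
d^3_{2,-1}: k∈[0..1] ⇒ -0.380343 +0.814172 = +0.433830;  D = -0.157413-0.404264i
d^3_{3,-1}: single k=0 term ⇒ +0.481921;  D = -0.071986-0.476515i
Y_3^{m'}(θ=1.6216,φ=4.3516) and Σ D·Y over m':
  (-0.1121-0.0104i)·(+0.3670-0.1950i)  (+0.3195+0.1037i)·(+0.0389+0.0342i)  (-0.4480-0.2657i)·(+0.1125-0.2981i)  (+0.2295+0.2167i)·(+0.0566+0.0000i)  (+0.1611+0.2392i)·(-0.1125-0.2981i)  (-0.1574-0.4043i)·(+0.0389-0.0342i)  (-0.0720-0.4765i)·(-0.3670-0.1950i)
Y_3^-1(R⁻¹ n̂) = -0.184172+0.252607i

Re=-0.1842 Im=0.2526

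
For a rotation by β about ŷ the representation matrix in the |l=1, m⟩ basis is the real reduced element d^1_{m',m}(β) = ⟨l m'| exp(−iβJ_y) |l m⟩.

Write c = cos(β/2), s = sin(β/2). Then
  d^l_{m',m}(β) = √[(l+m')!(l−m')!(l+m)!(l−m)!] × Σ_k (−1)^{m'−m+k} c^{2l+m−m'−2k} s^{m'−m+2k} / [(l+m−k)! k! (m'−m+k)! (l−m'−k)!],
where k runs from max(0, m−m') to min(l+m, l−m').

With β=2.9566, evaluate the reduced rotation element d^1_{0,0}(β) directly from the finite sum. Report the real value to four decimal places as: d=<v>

d^1_{0,0}(β=2.9566) via Wigner's sum:
Half-angle: c=0.092364, s=0.995725. N=√(1·1·1·1)=1.000000
k∈{0,1} keeps every argument non-negative
  k=0: (−1)^0·1.0000/(1)·0.0924^2·0.9957^0 = +0.008531
  k=1: (−1)^1·1.0000/(1)·0.0924^0·0.9957^2 = -0.991469
d^1_{0,0}(2.9566) = +0.008531 -0.991469 = -0.982938

d=-0.9829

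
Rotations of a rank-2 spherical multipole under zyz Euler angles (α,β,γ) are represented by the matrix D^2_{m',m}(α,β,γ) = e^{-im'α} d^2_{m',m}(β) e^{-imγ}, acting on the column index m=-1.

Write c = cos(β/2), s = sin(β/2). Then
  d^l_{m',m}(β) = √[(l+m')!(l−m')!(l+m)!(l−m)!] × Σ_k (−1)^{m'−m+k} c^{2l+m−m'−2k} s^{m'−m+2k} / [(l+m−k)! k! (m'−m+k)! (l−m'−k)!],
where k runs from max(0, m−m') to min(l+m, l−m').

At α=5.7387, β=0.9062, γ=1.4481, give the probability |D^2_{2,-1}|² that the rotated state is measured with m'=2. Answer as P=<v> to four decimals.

P=0.0228

D^2_{2,-1}(5.7387,0.9062,1.4481) = e^{-i·2·5.7387}·d^2_{2,-1}(0.9062)·e^{-i·-1·1.4481}. Compute d first:
With c≡cos(β/2)=0.899094 and s≡sin(β/2)=0.437755, N=[24·1·1·6]^{1/2}=12.000000
k: max(0,(-1)−(2))=0 … min(2+(-1),2−(2))=0
  k=0: (−1)^3·12.0000/(6)·0.8991^1·0.4378^3 = -0.150844
d^2_{2,-1}(0.9062) = -0.150844
|D^2_{2,-1}|² = |d^2_{2,-1}(β)|² = (-0.150844)² = 0.022754 (the z-rotation phases have unit modulus)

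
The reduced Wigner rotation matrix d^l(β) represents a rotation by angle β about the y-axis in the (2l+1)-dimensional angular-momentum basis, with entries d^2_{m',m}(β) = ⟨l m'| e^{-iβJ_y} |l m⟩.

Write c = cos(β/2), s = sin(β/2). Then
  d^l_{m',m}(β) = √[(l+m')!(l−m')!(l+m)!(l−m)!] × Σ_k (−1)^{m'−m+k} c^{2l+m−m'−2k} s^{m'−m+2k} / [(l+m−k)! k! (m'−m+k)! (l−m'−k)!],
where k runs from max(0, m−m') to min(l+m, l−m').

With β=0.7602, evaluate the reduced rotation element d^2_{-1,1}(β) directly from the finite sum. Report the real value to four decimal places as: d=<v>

d^2_{-1,1}(β=0.7602) via Wigner's sum:
c=cos(0.7602/2)=0.928628, s=sin(0.7602/2)=0.371013; N=√[1·6·6·1]=6.000000
k∈{2,3} keeps every argument non-negative
  k=2: (−1)^0·6.0000/(2)·0.9286^2·0.3710^2 = +0.356109
  k=3: (−1)^1·6.0000/(6)·0.9286^0·0.3710^4 = -0.018948
d^2_{-1,1}(0.7602) = +0.356109 -0.018948 = +0.337162

d=0.3372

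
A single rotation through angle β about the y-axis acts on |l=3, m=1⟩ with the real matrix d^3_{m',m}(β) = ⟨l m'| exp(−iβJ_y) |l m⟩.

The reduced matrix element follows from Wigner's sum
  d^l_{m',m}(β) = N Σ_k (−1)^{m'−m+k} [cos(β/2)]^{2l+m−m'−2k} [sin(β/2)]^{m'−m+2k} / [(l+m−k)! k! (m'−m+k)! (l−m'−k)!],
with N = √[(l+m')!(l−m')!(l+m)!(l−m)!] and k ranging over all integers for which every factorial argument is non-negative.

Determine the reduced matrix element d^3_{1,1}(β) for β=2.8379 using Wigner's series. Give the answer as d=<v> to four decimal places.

d=0.1270

d^3_{1,1}(β=2.8379) via Wigner's sum:
c=cos(2.8379/2)=0.151263, s=sin(2.8379/2)=0.988493; N=√[24·2·24·2]=48.000000
The bounds max(0,m−m')=0 and min(l+m,l−m')=2 give 3 terms
  k=0: (−1)^0·48.0000/(48)·0.1513^6·0.9885^0 = +0.000012
  k=1: (−1)^1·48.0000/(6)·0.1513^4·0.9885^2 = -0.004092
  k=2: (−1)^2·48.0000/(8)·0.1513^2·0.9885^4 = +0.131073
d^3_{1,1}(2.8379) = +0.000012 -0.004092 +0.131073 = +0.126993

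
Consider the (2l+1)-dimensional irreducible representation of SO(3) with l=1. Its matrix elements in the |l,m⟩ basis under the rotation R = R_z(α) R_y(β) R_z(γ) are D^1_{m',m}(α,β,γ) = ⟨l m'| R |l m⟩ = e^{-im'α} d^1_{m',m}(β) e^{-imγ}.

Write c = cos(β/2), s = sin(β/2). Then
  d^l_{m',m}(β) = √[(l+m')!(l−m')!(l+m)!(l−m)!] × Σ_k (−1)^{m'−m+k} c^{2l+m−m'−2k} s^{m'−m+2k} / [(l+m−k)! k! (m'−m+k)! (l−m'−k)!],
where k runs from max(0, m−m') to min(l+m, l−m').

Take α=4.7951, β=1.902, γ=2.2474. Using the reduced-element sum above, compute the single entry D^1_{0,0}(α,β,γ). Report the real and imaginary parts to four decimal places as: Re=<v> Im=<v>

Re=-0.3252 Im=0.0000

D^1_{0,0}(4.7951,1.902,2.2474) = e^{-i·0·4.7951}·d^1_{0,0}(1.902)·e^{-i·0·2.2474}. Compute d first:
c=cos(1.902/2)=0.580869, s=sin(1.902/2)=0.813997; N=√[1·1·1·1]=1.000000
The bounds max(0,m−m')=0 and min(l+m,l−m')=1 give 2 terms
  k=0: (−1)^0·1.0000/(1)·0.5809^2·0.8140^0 = +0.337409
  k=1: (−1)^1·1.0000/(1)·0.5809^0·0.8140^2 = -0.662591
d^1_{0,0}(1.902) = +0.337409 -0.662591 = -0.325182
D = (+1.000000+0.000000i)·(-0.325182)·(+1.000000+0.000000i) = -0.325182+0.000000i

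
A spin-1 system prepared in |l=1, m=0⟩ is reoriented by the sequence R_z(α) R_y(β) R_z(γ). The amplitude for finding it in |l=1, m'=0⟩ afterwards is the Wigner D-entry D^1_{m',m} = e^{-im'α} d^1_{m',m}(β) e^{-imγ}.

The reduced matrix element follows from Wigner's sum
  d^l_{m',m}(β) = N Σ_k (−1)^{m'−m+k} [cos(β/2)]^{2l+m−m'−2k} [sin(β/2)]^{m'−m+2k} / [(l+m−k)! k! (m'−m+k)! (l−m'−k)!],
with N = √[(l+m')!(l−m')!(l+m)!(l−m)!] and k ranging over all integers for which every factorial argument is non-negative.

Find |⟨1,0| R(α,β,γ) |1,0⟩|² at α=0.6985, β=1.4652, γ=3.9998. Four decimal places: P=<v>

P=0.0111

Split into d^1_{0,0}(β=1.4652) × two z-phases.
Half-angle: c=0.743438, s=0.668805. N=√(1·1·1·1)=1.000000
k: max(0,(0)−(0))=0 … min(1+(0),1−(0))=1
  k=0: (−1)^0·1.0000/(1)·0.7434^2·0.6688^0 = +0.552700
  k=1: (−1)^1·1.0000/(1)·0.7434^0·0.6688^2 = -0.447300
d^1_{0,0}(1.4652) = +0.552700 -0.447300 = +0.105400
|D^1_{0,0}|² = |d^1_{0,0}(β)|² = (+0.105400)² = 0.011109 (the z-rotation phases have unit modulus)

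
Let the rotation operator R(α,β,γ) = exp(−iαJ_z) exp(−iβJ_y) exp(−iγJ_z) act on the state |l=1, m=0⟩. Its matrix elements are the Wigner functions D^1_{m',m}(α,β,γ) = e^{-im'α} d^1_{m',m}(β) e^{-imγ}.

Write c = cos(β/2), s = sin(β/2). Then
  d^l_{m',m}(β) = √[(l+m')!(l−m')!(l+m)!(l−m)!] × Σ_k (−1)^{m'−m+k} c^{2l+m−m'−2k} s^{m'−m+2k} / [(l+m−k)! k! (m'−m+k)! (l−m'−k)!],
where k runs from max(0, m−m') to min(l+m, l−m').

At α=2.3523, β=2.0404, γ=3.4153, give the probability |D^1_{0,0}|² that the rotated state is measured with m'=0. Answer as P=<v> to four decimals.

P=0.2048

First d^1_{0,0}(β=2.0404), then the phase factors e^{-i(0)α} and e^{-i(0)γ}:
With c≡cos(β/2)=0.523196 and s≡sin(β/2)=0.852213, N=[1·1·1·1]^{1/2}=1.000000
k∈{0,1} keeps every argument non-negative
  k=0: (−1)^0·1.0000/(1)·0.5232^2·0.8522^0 = +0.273734
  k=1: (−1)^1·1.0000/(1)·0.5232^0·0.8522^2 = -0.726266
d^1_{0,0}(2.0404) = +0.273734 -0.726266 = -0.452533
|D^1_{0,0}|² = |d^1_{0,0}(β)|² = (-0.452533)² = 0.204786 (the z-rotation phases have unit modulus)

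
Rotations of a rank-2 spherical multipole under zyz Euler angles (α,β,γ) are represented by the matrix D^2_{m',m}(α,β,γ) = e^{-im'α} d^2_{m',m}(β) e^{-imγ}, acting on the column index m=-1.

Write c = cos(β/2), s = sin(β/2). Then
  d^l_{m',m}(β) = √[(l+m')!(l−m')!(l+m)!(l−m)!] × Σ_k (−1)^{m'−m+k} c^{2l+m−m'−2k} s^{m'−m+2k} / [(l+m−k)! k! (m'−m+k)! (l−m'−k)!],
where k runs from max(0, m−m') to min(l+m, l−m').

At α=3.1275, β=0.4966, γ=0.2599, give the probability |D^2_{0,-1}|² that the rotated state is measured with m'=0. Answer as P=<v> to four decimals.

P=0.2632

Split into d^2_{0,-1}(β=0.4966) × two z-phases.
With c≡cos(β/2)=0.969332 and s≡sin(β/2)=0.245756, N=[2·2·1·6]^{1/2}=4.898979
Admissible k: 0..1 (factorial args all ≥0)
  k=0: (−1)^1·4.8990/(2)·0.9693^3·0.2458^1 = -0.548274
  k=1: (−1)^2·4.8990/(2)·0.9693^1·0.2458^3 = +0.035242
d^2_{0,-1}(0.4966) = -0.548274 +0.035242 = -0.513032
|D^2_{0,-1}|² = |d^2_{0,-1}(β)|² = (-0.513032)² = 0.263202 (the z-rotation phases have unit modulus)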